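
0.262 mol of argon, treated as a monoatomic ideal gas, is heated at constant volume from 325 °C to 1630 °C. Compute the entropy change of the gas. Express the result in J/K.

In kelvin: T₁ = 598.15 K, T₂ = 1903.15 K. At constant volume, ΔS = nC_V ln(T₂/T₁) with C_V = 3R/2 = 12.47 J mol⁻¹ K⁻¹.
ΔS = 0.262 × 12.47 × ln(1903.15/598.15) = 3.78 J/K.

ΔS = 3.78 J/K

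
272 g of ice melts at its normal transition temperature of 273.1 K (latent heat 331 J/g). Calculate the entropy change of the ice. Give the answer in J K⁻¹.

ΔS = 330 J/K

Heat absorbed by the substance: Q = mL = 272 × 331 = 90032 J.
At constant T, ΔS = Q_rev/T = 90032 / 273.1 = 330 J/K.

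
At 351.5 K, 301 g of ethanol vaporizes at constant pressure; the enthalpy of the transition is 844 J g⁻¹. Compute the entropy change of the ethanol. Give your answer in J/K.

ΔS = 723 J/K

Heat absorbed by the substance: Q = mL = 301 × 844 = 254044 J.
At constant T, ΔS = Q_rev/T = 254044 / 351.5 = 723 J/K.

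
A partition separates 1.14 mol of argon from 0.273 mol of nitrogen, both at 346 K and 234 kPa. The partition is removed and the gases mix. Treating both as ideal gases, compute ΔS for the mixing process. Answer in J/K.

ΔS_mix = 5.77 J/K

Mole fractions: x_A = 1.14/1.41 = 0.807, x_B = 0.193.
ΔS_mix = −R(n_A ln x_A + n_B ln x_B) = −8.314 × (1.14 ln 0.807 + 0.273 ln 0.193) = 5.77 J/K.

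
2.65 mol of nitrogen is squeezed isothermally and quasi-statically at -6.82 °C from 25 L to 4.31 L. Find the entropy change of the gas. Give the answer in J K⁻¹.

ΔS_gas = -38.7 J/K

For an isothermal ideal gas ΔS_gas = nR ln(V₂/V₁) = 2.65 × 8.314 × ln(4.31/25) = -38.7 J/K.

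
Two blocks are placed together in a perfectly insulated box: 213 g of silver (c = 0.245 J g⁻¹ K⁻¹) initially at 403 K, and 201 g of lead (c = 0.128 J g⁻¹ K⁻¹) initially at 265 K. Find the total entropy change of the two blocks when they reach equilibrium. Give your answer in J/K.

Energy balance: T_f = (m₁c₁T₁ + m₂c₂T₂)/(m₁c₁ + m₂c₂) = 357.43 K.
ΔS₁ = m₁c₁ ln(T_f/T₁) = 52.185 × ln(357.43/403) = -6.262 J/K.
ΔS₂ = m₂c₂ ln(T_f/T₂) = 25.728 × ln(357.43/265) = 7.698 J/K.
ΔS_total = -6.262 + 7.698 = 1.44 J/K.

ΔS_total = 1.44 J/K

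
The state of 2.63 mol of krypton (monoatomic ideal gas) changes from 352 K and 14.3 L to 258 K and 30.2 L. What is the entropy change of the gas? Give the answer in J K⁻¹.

Entropy is a state function: ΔS = nC_V ln(T₂/T₁) + nR ln(V₂/V₁), with C_V = 3R/2 = 12.47 J mol⁻¹ K⁻¹ for a monoatomic ideal gas.
ΔS = 2.63 × [12.47 × ln(258/352) + 8.314 × ln(30.2/14.3)] = 6.16 J/K.

ΔS = 6.16 J/K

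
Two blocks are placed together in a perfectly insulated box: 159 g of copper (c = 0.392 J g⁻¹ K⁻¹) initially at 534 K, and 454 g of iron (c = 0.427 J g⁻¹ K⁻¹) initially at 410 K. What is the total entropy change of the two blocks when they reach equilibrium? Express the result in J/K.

Energy balance: T_f = (m₁c₁T₁ + m₂c₂T₂)/(m₁c₁ + m₂c₂) = 440.17 K.
ΔS₁ = m₁c₁ ln(T_f/T₁) = 62.328 × ln(440.17/534) = -12.04 J/K.
ΔS₂ = m₂c₂ ln(T_f/T₂) = 193.858 × ln(440.17/410) = 13.76 J/K.
ΔS_total = -12.04 + 13.76 = 1.72 J/K.

ΔS_total = 1.72 J/K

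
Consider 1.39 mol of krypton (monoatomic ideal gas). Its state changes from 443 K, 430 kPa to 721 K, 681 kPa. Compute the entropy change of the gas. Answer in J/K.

ΔS = nC_p ln(T₂/T₁) − nR ln(P₂/P₁), with C_p = 5R/2 = 20.79 J mol⁻¹ K⁻¹ for a monoatomic ideal gas.
ΔS = 1.39 × [20.79 × ln(721/443) − 8.314 × ln(681/430)] = 8.76 J/K.

ΔS = 8.76 J/K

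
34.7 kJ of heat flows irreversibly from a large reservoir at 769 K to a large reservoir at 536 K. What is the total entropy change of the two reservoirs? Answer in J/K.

ΔS_total = 19.6 J/K

ΔS_hot = −Q/T_H = −34700/769 = -45.12 J/K and ΔS_cold = +Q/T_C = 34700/536 = 64.74 J/K.
ΔS_total = -45.12 + 64.74 = 19.6 J/K, positive as the second law requires.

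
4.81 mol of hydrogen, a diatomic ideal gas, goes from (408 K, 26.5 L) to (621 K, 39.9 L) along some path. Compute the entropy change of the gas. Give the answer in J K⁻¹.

ΔS = 58.4 J/K

Entropy is a state function: ΔS = nC_V ln(T₂/T₁) + nR ln(V₂/V₁), with C_V = 5R/2 = 20.79 J mol⁻¹ K⁻¹ for a diatomic ideal gas.
ΔS = 4.81 × [20.79 × ln(621/408) + 8.314 × ln(39.9/26.5)] = 58.4 J/K.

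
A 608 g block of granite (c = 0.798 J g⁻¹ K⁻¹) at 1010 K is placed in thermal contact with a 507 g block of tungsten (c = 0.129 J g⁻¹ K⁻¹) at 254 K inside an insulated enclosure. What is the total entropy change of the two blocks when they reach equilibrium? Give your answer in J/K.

ΔS_total = 39 J/K

Energy balance: T_f = (m₁c₁T₁ + m₂c₂T₂)/(m₁c₁ + m₂c₂) = 920.2 K.
ΔS₁ = m₁c₁ ln(T_f/T₁) = 485.184 × ln(920.2/1010) = -45.18 J/K.
ΔS₂ = m₂c₂ ln(T_f/T₂) = 65.403 × ln(920.2/254) = 84.19 J/K.
ΔS_total = -45.18 + 84.19 = 39 J/K.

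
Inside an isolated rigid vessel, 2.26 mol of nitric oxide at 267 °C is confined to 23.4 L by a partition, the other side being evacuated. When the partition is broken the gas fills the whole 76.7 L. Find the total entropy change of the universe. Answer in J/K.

No heat is exchanged and no work is done, so the ideal-gas temperature stays constant.
Entropy is a state function; using a reversible isothermal path, ΔS_gas = nR ln(V₂/V₁) = 2.26 × 8.314 × ln(76.7/23.4) = 22.3 J/K.
The insulated surroundings exchange no heat, so ΔS_surr = 0 and ΔS_universe = ΔS_gas.

ΔS_universe = 22.3 J/K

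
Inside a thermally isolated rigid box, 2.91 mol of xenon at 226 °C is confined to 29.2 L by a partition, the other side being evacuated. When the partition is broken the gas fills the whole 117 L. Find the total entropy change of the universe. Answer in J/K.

For an ideal gas in free expansion Q = 0 and W = 0, so T is unchanged.
Entropy is a state function; using a reversible isothermal path, ΔS_gas = nR ln(V₂/V₁) = 2.91 × 8.314 × ln(117/29.2) = 33.6 J/K.
The insulated surroundings exchange no heat, so ΔS_surr = 0 and ΔS_universe = ΔS_gas.

ΔS_universe = 33.6 J/K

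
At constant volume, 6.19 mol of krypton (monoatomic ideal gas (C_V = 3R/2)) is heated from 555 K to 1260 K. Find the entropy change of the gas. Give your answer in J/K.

ΔS = 63.3 J/K

At constant volume, ΔS = nC_V ln(T₂/T₁) with C_V = 3R/2 = 12.47 J mol⁻¹ K⁻¹.
ΔS = 6.19 × 12.47 × ln(1260/555) = 63.3 J/K.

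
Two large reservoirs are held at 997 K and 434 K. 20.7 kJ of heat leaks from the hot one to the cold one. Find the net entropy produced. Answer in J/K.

ΔS_total = 26.9 J/K

ΔS_hot = −Q/T_H = −20700/997 = -20.76 J/K and ΔS_cold = +Q/T_C = 20700/434 = 47.7 J/K.
ΔS_total = -20.76 + 47.7 = 26.9 J/K, positive as the second law requires.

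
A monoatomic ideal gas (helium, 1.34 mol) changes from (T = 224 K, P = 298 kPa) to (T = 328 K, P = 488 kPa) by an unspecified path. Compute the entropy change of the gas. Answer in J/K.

ΔS = nC_p ln(T₂/T₁) − nR ln(P₂/P₁), with C_p = 5R/2 = 20.79 J mol⁻¹ K⁻¹ for a monoatomic ideal gas.
ΔS = 1.34 × [20.79 × ln(328/224) − 8.314 × ln(488/298)] = 5.13 J/K.

ΔS = 5.13 J/K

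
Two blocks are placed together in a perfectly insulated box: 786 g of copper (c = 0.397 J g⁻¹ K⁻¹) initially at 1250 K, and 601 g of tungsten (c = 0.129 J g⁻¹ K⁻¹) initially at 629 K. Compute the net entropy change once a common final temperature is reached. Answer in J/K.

ΔS_total = 12.7 J/K

Energy balance: T_f = (m₁c₁T₁ + m₂c₂T₂)/(m₁c₁ + m₂c₂) = 1126.4 K.
ΔS₁ = m₁c₁ ln(T_f/T₁) = 312.042 × ln(1126.4/1250) = -32.48 J/K.
ΔS₂ = m₂c₂ ln(T_f/T₂) = 77.529 × ln(1126.4/629) = 45.17 J/K.
ΔS_total = -32.48 + 45.17 = 12.7 J/K.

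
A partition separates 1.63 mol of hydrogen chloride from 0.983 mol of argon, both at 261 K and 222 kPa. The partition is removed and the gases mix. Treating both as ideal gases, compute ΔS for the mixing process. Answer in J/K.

ΔS_mix = 14.4 J/K

Mole fractions: x_A = 1.63/2.61 = 0.624, x_B = 0.376.
ΔS_mix = −R(n_A ln x_A + n_B ln x_B) = −8.314 × (1.63 ln 0.624 + 0.983 ln 0.376) = 14.4 J/K.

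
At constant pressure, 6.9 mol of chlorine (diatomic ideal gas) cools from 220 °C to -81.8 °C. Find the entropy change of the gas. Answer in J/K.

In kelvin: T₁ = 493.15 K, T₂ = 191.35 K. At constant pressure, ΔS = nC_p ln(T₂/T₁) with C_p = 7R/2 = 29.1 J mol⁻¹ K⁻¹.
ΔS = 6.9 × 29.1 × ln(191.35/493.15) = -190 J/K.

ΔS = -190 J/K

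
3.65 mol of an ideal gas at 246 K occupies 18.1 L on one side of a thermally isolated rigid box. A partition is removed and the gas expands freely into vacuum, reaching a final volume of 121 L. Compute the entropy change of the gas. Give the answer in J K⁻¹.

ΔS_gas = 57.7 J/K

For an ideal gas in free expansion Q = 0 and W = 0, so T is unchanged.
Entropy is a state function; using a reversible isothermal path, ΔS_gas = nR ln(V₂/V₁) = 3.65 × 8.314 × ln(121/18.1) = 57.7 J/K.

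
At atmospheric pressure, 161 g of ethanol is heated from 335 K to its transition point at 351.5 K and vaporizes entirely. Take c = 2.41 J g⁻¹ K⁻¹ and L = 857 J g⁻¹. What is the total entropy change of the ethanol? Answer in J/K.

Warming step: ΔS₁ = m c ln(T_tr/T_i) = 161 × 2.41 × ln(351.5/335) = 18.66 J/K.
Phase change: ΔS₂ = +mL/T_tr = 161 × 857 / 351.5 = 392.5 J/K.
ΔS_total = (18.66) + (392.5) = 411 J/K.

ΔS = 411 J/K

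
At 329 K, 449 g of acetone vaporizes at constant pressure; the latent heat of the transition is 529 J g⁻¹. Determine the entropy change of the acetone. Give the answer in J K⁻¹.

ΔS = 722 J/K

Heat absorbed by the substance: Q = mL = 449 × 529 = 237521 J.
At constant T, ΔS = Q_rev/T = 237521 / 329 = 722 J/K.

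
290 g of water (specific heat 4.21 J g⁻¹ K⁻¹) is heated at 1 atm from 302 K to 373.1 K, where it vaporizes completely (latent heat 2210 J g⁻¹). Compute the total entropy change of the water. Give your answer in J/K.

Warming step: ΔS₁ = m c ln(T_tr/T_i) = 290 × 4.21 × ln(373.1/302) = 258.1 J/K.
Phase change: ΔS₂ = +mL/T_tr = 290 × 2210 / 373.1 = 1718 J/K.
ΔS_total = (258.1) + (1718) = 1980 J/K.

ΔS = 1980 J/K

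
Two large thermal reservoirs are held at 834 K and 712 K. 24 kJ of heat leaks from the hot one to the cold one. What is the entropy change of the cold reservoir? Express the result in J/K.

ΔS_cold = 33.7 J/K

The cold reservoir gains heat Q, so ΔS_cold = +Q/T_C = 24000/712 = 33.7 J/K.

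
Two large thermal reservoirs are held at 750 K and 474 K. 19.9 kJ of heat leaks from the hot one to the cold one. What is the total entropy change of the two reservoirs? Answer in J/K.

ΔS_total = 15.4 J/K

ΔS_hot = −Q/T_H = −19900/750 = -26.53 J/K and ΔS_cold = +Q/T_C = 19900/474 = 41.98 J/K.
ΔS_total = -26.53 + 41.98 = 15.4 J/K, positive as the second law requires.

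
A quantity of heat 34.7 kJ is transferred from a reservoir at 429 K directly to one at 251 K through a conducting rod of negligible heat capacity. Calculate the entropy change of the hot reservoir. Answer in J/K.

ΔS_hot = -80.9 J/K

The hot reservoir loses heat Q, so ΔS_hot = −Q/T_H = −34700/429 = -80.9 J/K.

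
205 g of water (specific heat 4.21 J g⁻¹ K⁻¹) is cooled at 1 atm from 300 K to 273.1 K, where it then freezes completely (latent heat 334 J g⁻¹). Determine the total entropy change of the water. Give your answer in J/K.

Cooling step: ΔS₁ = m c ln(T_tr/T_i) = 205 × 4.21 × ln(273.1/300) = -81.08 J/K.
Phase change: ΔS₂ = −mL/T_tr = −205 × 334 / 273.1 = -250.7 J/K.
ΔS_total = (-81.08) + (-250.7) = -332 J/K.

ΔS = -332 J/K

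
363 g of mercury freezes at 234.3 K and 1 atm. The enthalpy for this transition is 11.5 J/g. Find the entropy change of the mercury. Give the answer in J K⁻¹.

ΔS = -17.8 J/K

Heat released by the substance: Q = −mL = −363 × 11.5 = −4174.5 J.
At constant T, ΔS = Q_rev/T = −4174.5 / 234.3 = -17.8 J/K.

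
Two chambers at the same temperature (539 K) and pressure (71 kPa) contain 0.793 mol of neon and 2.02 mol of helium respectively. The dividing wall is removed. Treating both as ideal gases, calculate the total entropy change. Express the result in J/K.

Mole fractions: x_A = 0.793/2.81 = 0.282, x_B = 0.718.
ΔS_mix = −R(n_A ln x_A + n_B ln x_B) = −8.314 × (0.793 ln 0.282 + 2.02 ln 0.718) = 13.9 J/K.

ΔS_mix = 13.9 J/K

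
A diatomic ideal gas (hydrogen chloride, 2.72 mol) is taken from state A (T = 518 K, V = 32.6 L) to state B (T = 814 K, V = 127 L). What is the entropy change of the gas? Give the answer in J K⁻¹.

ΔS = 56.3 J/K

Entropy is a state function: ΔS = nC_V ln(T₂/T₁) + nR ln(V₂/V₁), with C_V = 5R/2 = 20.79 J mol⁻¹ K⁻¹ for a diatomic ideal gas.
ΔS = 2.72 × [20.79 × ln(814/518) + 8.314 × ln(127/32.6)] = 56.3 J/K.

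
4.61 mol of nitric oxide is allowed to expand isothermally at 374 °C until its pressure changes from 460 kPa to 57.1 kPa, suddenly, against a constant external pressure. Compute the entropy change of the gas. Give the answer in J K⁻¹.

ΔS_gas = 80 J/K

Entropy is a state function, so ΔS_gas depends only on the end states.
For an isothermal ideal gas ΔS_gas = nR ln(P₁/P₂) = 4.61 × 8.314 × ln(460/57.1) = 80 J/K.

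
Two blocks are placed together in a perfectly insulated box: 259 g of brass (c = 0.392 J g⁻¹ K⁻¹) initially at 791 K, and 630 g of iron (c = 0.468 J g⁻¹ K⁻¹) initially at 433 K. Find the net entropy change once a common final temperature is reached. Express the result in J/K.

ΔS_total = 15 J/K

Energy balance: T_f = (m₁c₁T₁ + m₂c₂T₂)/(m₁c₁ + m₂c₂) = 524.7 K.
ΔS₁ = m₁c₁ ln(T_f/T₁) = 101.528 × ln(524.7/791) = -41.67 J/K.
ΔS₂ = m₂c₂ ln(T_f/T₂) = 294.84 × ln(524.7/433) = 56.64 J/K.
ΔS_total = -41.67 + 56.64 = 15 J/K.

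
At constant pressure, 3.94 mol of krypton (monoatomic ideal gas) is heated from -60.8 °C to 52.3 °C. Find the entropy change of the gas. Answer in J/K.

ΔS = 35 J/K

In kelvin: T₁ = 212.35 K, T₂ = 325.45 K. At constant pressure, ΔS = nC_p ln(T₂/T₁) with C_p = 5R/2 = 20.79 J mol⁻¹ K⁻¹.
ΔS = 3.94 × 20.79 × ln(325.45/212.35) = 35 J/K.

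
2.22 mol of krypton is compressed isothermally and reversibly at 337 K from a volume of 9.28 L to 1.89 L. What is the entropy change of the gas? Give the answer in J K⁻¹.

ΔS_gas = -29.4 J/K

For an isothermal ideal gas ΔS_gas = nR ln(V₂/V₁) = 2.22 × 8.314 × ln(1.89/9.28) = -29.4 J/K.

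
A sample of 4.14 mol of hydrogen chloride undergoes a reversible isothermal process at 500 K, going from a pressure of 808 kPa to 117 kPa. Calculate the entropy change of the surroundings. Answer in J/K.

For an isothermal ideal gas ΔS_gas = nR ln(P₁/P₂) = 4.14 × 8.314 × ln(808/117) = 66.5 J/K.
The process is reversible, so ΔS_surr = −ΔS_gas = -66.5 J/K and ΔS_universe = 0.

ΔS_surr = -66.5 J/K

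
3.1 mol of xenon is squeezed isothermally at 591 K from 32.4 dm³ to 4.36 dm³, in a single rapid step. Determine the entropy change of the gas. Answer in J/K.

Entropy is a state function, so ΔS_gas depends only on the end states.
For an isothermal ideal gas ΔS_gas = nR ln(V₂/V₁) = 3.1 × 8.314 × ln(4.36/32.4) = -51.7 J/K.

ΔS_gas = -51.7 J/K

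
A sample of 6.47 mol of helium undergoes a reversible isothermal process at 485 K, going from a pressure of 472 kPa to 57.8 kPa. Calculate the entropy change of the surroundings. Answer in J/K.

For an isothermal ideal gas ΔS_gas = nR ln(P₁/P₂) = 6.47 × 8.314 × ln(472/57.8) = 113 J/K.
The process is reversible, so ΔS_surr = −ΔS_gas = -113 J/K and ΔS_universe = 0.

ΔS_surr = -113 J/K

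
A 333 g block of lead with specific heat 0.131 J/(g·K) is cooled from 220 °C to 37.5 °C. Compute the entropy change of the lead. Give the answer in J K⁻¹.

In kelvin: T₁ = 493.15 K, T₂ = 310.65 K. ΔS = ∫dQ_rev/T = m c ln(T₂/T₁) = 333 × 0.131 × ln(310.65/493.15) = -20.2 J/K.

ΔS = -20.2 J/K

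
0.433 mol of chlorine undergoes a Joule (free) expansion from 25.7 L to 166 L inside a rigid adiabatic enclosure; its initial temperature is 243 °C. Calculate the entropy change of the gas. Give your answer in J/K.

No heat is exchanged and no work is done, so the ideal-gas temperature stays constant.
Entropy is a state function; using a reversible isothermal path, ΔS_gas = nR ln(V₂/V₁) = 0.433 × 8.314 × ln(166/25.7) = 6.72 J/K.

ΔS_gas = 6.72 J/K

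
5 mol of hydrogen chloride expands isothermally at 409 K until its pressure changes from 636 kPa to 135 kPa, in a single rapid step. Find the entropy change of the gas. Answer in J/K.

Entropy is a state function, so ΔS_gas depends only on the end states.
For an isothermal ideal gas ΔS_gas = nR ln(P₁/P₂) = 5 × 8.314 × ln(636/135) = 64.4 J/K.

ΔS_gas = 64.4 J/K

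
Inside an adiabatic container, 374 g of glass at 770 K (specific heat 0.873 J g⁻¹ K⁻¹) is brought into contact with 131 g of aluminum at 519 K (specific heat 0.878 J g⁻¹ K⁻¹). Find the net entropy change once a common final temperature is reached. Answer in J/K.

Energy balance: T_f = (m₁c₁T₁ + m₂c₂T₂)/(m₁c₁ + m₂c₂) = 704.61 K.
ΔS₁ = m₁c₁ ln(T_f/T₁) = 326.502 × ln(704.61/770) = -28.974 J/K.
ΔS₂ = m₂c₂ ln(T_f/T₂) = 115.018 × ln(704.61/519) = 35.166 J/K.
ΔS_total = -28.974 + 35.166 = 6.19 J/K.

ΔS_total = 6.19 J/K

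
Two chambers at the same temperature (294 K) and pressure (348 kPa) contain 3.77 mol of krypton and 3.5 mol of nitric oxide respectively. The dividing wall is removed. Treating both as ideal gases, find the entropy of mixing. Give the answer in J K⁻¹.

Mole fractions: x_A = 3.77/7.27 = 0.519, x_B = 0.481.
ΔS_mix = −R(n_A ln x_A + n_B ln x_B) = −8.314 × (3.77 ln 0.519 + 3.5 ln 0.481) = 41.9 J/K.

ΔS_mix = 41.9 J/K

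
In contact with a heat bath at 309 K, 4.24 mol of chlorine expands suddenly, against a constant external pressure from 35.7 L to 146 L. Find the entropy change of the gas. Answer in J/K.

Entropy is a state function, so ΔS_gas depends only on the end states.
For an isothermal ideal gas ΔS_gas = nR ln(V₂/V₁) = 4.24 × 8.314 × ln(146/35.7) = 49.6 J/K.

ΔS_gas = 49.6 J/K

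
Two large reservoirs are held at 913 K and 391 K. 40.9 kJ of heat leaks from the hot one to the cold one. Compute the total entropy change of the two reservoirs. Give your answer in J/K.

ΔS_total = 59.8 J/K

ΔS_hot = −Q/T_H = −40900/913 = -44.8 J/K and ΔS_cold = +Q/T_C = 40900/391 = 104.6 J/K.
ΔS_total = -44.8 + 104.6 = 59.8 J/K, positive as the second law requires.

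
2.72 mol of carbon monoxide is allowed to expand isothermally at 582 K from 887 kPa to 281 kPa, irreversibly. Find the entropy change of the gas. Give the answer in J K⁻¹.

Entropy is a state function, so ΔS_gas depends only on the end states.
For an isothermal ideal gas ΔS_gas = nR ln(P₁/P₂) = 2.72 × 8.314 × ln(887/281) = 26 J/K.

ΔS_gas = 26 J/K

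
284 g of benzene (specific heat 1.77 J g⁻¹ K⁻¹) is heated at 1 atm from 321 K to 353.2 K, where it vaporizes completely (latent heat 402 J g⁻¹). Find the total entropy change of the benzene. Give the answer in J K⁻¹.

ΔS = 371 J/K

Warming step: ΔS₁ = m c ln(T_tr/T_i) = 284 × 1.77 × ln(353.2/321) = 48.05 J/K.
Phase change: ΔS₂ = +mL/T_tr = 284 × 402 / 353.2 = 323.2 J/K.
ΔS_total = (48.05) + (323.2) = 371 J/K.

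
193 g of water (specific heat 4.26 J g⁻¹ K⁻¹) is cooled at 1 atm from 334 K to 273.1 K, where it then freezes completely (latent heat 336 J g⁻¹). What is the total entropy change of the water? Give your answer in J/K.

Cooling step: ΔS₁ = m c ln(T_tr/T_i) = 193 × 4.26 × ln(273.1/334) = -165.5 J/K.
Phase change: ΔS₂ = −mL/T_tr = −193 × 336 / 273.1 = -237.5 J/K.
ΔS_total = (-165.5) + (-237.5) = -403 J/K.

ΔS = -403 J/K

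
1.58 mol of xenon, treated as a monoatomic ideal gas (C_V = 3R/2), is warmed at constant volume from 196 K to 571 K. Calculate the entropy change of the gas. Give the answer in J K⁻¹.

At constant volume, ΔS = nC_V ln(T₂/T₁) with C_V = 3R/2 = 12.47 J mol⁻¹ K⁻¹.
ΔS = 1.58 × 12.47 × ln(571/196) = 21.1 J/K.

ΔS = 21.1 J/K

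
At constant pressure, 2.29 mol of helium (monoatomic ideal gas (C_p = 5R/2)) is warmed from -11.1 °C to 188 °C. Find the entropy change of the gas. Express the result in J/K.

ΔS = 26.9 J/K

In kelvin: T₁ = 262.05 K, T₂ = 461.15 K. At constant pressure, ΔS = nC_p ln(T₂/T₁) with C_p = 5R/2 = 20.79 J mol⁻¹ K⁻¹.
ΔS = 2.29 × 20.79 × ln(461.15/262.05) = 26.9 J/K.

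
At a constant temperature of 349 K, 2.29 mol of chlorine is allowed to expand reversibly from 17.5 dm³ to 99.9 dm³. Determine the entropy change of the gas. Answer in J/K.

ΔS_gas = 33.2 J/K

For an isothermal ideal gas ΔS_gas = nR ln(V₂/V₁) = 2.29 × 8.314 × ln(99.9/17.5) = 33.2 J/K.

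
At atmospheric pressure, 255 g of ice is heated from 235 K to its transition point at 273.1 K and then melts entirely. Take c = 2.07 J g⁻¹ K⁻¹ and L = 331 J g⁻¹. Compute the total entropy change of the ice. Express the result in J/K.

Warming step: ΔS₁ = m c ln(T_tr/T_i) = 255 × 2.07 × ln(273.1/235) = 79.31 J/K.
Phase change: ΔS₂ = +mL/T_tr = 255 × 331 / 273.1 = 309.1 J/K.
ΔS_total = (79.31) + (309.1) = 388 J/K.

ΔS = 388 J/K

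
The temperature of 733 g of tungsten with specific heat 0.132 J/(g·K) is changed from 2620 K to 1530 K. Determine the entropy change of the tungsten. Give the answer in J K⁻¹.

ΔS = -52 J/K

ΔS = ∫dQ_rev/T = m c ln(T₂/T₁) = 733 × 0.132 × ln(1530/2620) = -52 J/K.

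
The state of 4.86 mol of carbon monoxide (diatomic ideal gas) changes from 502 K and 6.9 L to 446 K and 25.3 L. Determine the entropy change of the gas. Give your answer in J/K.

Entropy is a state function: ΔS = nC_V ln(T₂/T₁) + nR ln(V₂/V₁), with C_V = 5R/2 = 20.79 J mol⁻¹ K⁻¹ for a diatomic ideal gas.
ΔS = 4.86 × [20.79 × ln(446/502) + 8.314 × ln(25.3/6.9)] = 40.6 J/K.

ΔS = 40.6 J/K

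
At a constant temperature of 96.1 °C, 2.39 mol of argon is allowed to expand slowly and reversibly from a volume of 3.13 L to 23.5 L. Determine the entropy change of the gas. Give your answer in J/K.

For an isothermal ideal gas ΔS_gas = nR ln(V₂/V₁) = 2.39 × 8.314 × ln(23.5/3.13) = 40.1 J/K.

ΔS_gas = 40.1 J/K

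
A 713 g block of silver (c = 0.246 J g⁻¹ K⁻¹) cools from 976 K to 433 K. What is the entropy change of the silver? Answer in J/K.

ΔS = -143 J/K

ΔS = ∫dQ_rev/T = m c ln(T₂/T₁) = 713 × 0.246 × ln(433/976) = -143 J/K.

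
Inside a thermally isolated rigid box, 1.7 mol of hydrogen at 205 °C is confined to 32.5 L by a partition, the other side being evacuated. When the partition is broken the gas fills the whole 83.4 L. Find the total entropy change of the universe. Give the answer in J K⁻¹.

For an ideal gas in free expansion Q = 0 and W = 0, so T is unchanged.
Entropy is a state function; using a reversible isothermal path, ΔS_gas = nR ln(V₂/V₁) = 1.7 × 8.314 × ln(83.4/32.5) = 13.3 J/K.
The insulated surroundings exchange no heat, so ΔS_surr = 0 and ΔS_universe = ΔS_gas.

ΔS_universe = 13.3 J/K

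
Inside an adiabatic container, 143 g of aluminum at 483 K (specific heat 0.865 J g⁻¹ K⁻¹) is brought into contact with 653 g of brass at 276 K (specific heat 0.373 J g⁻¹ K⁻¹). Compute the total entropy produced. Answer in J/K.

Energy balance: T_f = (m₁c₁T₁ + m₂c₂T₂)/(m₁c₁ + m₂c₂) = 345.72 K.
ΔS₁ = m₁c₁ ln(T_f/T₁) = 123.695 × ln(345.72/483) = -41.36 J/K.
ΔS₂ = m₂c₂ ln(T_f/T₂) = 243.569 × ln(345.72/276) = 54.86 J/K.
ΔS_total = -41.36 + 54.86 = 13.5 J/K.

ΔS_total = 13.5 J/K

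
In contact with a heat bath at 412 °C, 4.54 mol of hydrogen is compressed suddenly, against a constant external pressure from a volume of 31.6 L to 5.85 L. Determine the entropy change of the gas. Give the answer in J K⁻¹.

Entropy is a state function, so ΔS_gas depends only on the end states.
For an isothermal ideal gas ΔS_gas = nR ln(V₂/V₁) = 4.54 × 8.314 × ln(5.85/31.6) = -63.7 J/K.

ΔS_gas = -63.7 J/K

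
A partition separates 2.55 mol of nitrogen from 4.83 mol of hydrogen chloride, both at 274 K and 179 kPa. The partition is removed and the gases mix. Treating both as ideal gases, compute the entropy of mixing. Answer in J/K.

ΔS_mix = 39.6 J/K

Mole fractions: x_A = 2.55/7.38 = 0.346, x_B = 0.654.
ΔS_mix = −R(n_A ln x_A + n_B ln x_B) = −8.314 × (2.55 ln 0.346 + 4.83 ln 0.654) = 39.6 J/K.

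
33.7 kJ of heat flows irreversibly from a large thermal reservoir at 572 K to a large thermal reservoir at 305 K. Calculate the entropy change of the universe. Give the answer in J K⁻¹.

ΔS_total = 51.6 J/K

ΔS_hot = −Q/T_H = −33700/572 = -58.92 J/K and ΔS_cold = +Q/T_C = 33700/305 = 110.5 J/K.
ΔS_total = -58.92 + 110.5 = 51.6 J/K, positive as the second law requires.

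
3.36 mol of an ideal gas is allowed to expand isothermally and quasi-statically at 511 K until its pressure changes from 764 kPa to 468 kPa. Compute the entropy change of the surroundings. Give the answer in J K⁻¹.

ΔS_surr = -13.7 J/K

For an isothermal ideal gas ΔS_gas = nR ln(P₁/P₂) = 3.36 × 8.314 × ln(764/468) = 13.7 J/K.
The process is reversible, so ΔS_surr = −ΔS_gas = -13.7 J/K and ΔS_universe = 0.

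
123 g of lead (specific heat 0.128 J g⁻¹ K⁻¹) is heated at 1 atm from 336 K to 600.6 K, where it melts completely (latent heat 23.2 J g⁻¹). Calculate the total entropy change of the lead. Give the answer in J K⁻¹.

Warming step: ΔS₁ = m c ln(T_tr/T_i) = 123 × 0.128 × ln(600.6/336) = 9.144 J/K.
Phase change: ΔS₂ = +mL/T_tr = 123 × 23.2 / 600.6 = 4.751 J/K.
ΔS_total = (9.144) + (4.751) = 13.9 J/K.

ΔS = 13.9 J/K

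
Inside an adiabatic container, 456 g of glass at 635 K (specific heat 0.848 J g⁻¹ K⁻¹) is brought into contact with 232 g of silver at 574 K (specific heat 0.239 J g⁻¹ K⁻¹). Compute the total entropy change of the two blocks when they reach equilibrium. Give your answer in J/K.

ΔS_total = 0.241 J/K

Energy balance: T_f = (m₁c₁T₁ + m₂c₂T₂)/(m₁c₁ + m₂c₂) = 627.35 K.
ΔS₁ = m₁c₁ ln(T_f/T₁) = 386.688 × ln(627.35/635) = -4.687 J/K.
ΔS₂ = m₂c₂ ln(T_f/T₂) = 55.448 × ln(627.35/574) = 4.928 J/K.
ΔS_total = -4.687 + 4.928 = 0.241 J/K.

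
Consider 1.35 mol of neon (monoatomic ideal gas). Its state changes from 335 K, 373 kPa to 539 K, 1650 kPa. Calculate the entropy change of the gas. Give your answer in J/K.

ΔS = nC_p ln(T₂/T₁) − nR ln(P₂/P₁), with C_p = 5R/2 = 20.79 J mol⁻¹ K⁻¹ for a monoatomic ideal gas.
ΔS = 1.35 × [20.79 × ln(539/335) − 8.314 × ln(1650/373)] = -3.34 J/K.

ΔS = -3.34 J/K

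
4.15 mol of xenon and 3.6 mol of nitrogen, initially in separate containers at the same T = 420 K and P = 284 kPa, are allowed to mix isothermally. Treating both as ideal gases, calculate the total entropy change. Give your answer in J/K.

ΔS_mix = 44.5 J/K

Mole fractions: x_A = 4.15/7.75 = 0.535, x_B = 0.465.
ΔS_mix = −R(n_A ln x_A + n_B ln x_B) = −8.314 × (4.15 ln 0.535 + 3.6 ln 0.465) = 44.5 J/K.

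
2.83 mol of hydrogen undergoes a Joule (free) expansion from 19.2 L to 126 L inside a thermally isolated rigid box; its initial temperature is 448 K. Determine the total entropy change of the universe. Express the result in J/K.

For an ideal gas in free expansion Q = 0 and W = 0, so T is unchanged.
Entropy is a state function; using a reversible isothermal path, ΔS_gas = nR ln(V₂/V₁) = 2.83 × 8.314 × ln(126/19.2) = 44.3 J/K.
The insulated surroundings exchange no heat, so ΔS_surr = 0 and ΔS_universe = ΔS_gas.

ΔS_universe = 44.3 J/K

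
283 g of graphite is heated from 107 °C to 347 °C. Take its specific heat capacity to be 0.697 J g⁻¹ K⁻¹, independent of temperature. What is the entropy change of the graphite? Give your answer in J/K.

In kelvin: T₁ = 380.15 K, T₂ = 620.15 K. ΔS = ∫dQ_rev/T = m c ln(T₂/T₁) = 283 × 0.697 × ln(620.15/380.15) = 96.5 J/K.

ΔS = 96.5 J/K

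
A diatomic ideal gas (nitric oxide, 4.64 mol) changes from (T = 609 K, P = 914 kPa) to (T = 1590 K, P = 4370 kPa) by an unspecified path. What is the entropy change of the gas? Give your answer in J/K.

ΔS = 69.2 J/K

ΔS = nC_p ln(T₂/T₁) − nR ln(P₂/P₁), with C_p = 7R/2 = 29.1 J mol⁻¹ K⁻¹ for a diatomic ideal gas.
ΔS = 4.64 × [29.1 × ln(1590/609) − 8.314 × ln(4370/914)] = 69.2 J/K.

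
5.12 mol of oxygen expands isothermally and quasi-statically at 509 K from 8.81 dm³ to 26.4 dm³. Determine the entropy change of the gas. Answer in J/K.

For an isothermal ideal gas ΔS_gas = nR ln(V₂/V₁) = 5.12 × 8.314 × ln(26.4/8.81) = 46.7 J/K.

ΔS_gas = 46.7 J/K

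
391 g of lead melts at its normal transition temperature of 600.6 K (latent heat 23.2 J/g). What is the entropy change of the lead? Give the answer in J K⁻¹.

ΔS = 15.1 J/K

Heat absorbed by the substance: Q = mL = 391 × 23.2 = 9071.2 J.
At constant T, ΔS = Q_rev/T = 9071.2 / 600.6 = 15.1 J/K.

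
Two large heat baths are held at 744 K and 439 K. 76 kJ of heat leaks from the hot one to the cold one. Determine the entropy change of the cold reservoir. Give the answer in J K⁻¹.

ΔS_cold = 173 J/K

The cold reservoir gains heat Q, so ΔS_cold = +Q/T_C = 76000/439 = 173 J/K.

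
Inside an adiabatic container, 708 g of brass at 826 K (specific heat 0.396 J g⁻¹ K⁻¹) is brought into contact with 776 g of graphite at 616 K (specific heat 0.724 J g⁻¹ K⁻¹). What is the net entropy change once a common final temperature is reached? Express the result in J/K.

ΔS_total = 8.29 J/K

Energy balance: T_f = (m₁c₁T₁ + m₂c₂T₂)/(m₁c₁ + m₂c₂) = 685.91 K.
ΔS₁ = m₁c₁ ln(T_f/T₁) = 280.368 × ln(685.91/826) = -52.11 J/K.
ΔS₂ = m₂c₂ ln(T_f/T₂) = 561.824 × ln(685.91/616) = 60.4 J/K.
ΔS_total = -52.11 + 60.4 = 8.29 J/K.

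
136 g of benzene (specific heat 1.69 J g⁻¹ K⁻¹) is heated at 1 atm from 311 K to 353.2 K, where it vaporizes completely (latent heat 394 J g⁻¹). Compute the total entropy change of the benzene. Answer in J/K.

Warming step: ΔS₁ = m c ln(T_tr/T_i) = 136 × 1.69 × ln(353.2/311) = 29.25 J/K.
Phase change: ΔS₂ = +mL/T_tr = 136 × 394 / 353.2 = 151.7 J/K.
ΔS_total = (29.25) + (151.7) = 181 J/K.

ΔS = 181 J/K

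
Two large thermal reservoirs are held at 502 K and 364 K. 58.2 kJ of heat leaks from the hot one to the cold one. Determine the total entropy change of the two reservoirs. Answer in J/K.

ΔS_total = 44 J/K

ΔS_hot = −Q/T_H = −58200/502 = -115.9 J/K and ΔS_cold = +Q/T_C = 58200/364 = 159.9 J/K.
ΔS_total = -115.9 + 159.9 = 44 J/K, positive as the second law requires.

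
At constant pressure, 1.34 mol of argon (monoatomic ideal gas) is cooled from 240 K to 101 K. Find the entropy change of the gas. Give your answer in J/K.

ΔS = -24.1 J/K

At constant pressure, ΔS = nC_p ln(T₂/T₁) with C_p = 5R/2 = 20.79 J mol⁻¹ K⁻¹.
ΔS = 1.34 × 20.79 × ln(101/240) = -24.1 J/K.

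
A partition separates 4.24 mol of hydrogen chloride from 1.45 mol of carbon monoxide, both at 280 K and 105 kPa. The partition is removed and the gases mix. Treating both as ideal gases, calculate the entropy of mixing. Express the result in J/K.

ΔS_mix = 26.9 J/K

Mole fractions: x_A = 4.24/5.69 = 0.745, x_B = 0.255.
ΔS_mix = −R(n_A ln x_A + n_B ln x_B) = −8.314 × (4.24 ln 0.745 + 1.45 ln 0.255) = 26.9 J/K.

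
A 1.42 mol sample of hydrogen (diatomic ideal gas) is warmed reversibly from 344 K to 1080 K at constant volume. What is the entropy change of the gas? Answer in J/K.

At constant volume, ΔS = nC_V ln(T₂/T₁) with C_V = 5R/2 = 20.79 J mol⁻¹ K⁻¹.
ΔS = 1.42 × 20.79 × ln(1080/344) = 33.8 J/K.

ΔS = 33.8 J/K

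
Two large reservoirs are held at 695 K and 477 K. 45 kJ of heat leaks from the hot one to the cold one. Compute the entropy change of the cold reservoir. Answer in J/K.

The cold reservoir gains heat Q, so ΔS_cold = +Q/T_C = 45000/477 = 94.3 J/K.

ΔS_cold = 94.3 J/K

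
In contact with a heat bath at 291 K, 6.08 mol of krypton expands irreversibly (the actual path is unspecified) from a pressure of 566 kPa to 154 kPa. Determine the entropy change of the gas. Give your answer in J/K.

Entropy is a state function, so ΔS_gas depends only on the end states.
For an isothermal ideal gas ΔS_gas = nR ln(P₁/P₂) = 6.08 × 8.314 × ln(566/154) = 65.8 J/K.

ΔS_gas = 65.8 J/K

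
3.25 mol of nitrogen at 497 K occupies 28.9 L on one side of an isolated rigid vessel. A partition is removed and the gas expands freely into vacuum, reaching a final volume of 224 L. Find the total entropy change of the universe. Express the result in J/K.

ΔS_universe = 55.3 J/K

For an ideal gas in free expansion Q = 0 and W = 0, so T is unchanged.
Entropy is a state function; using a reversible isothermal path, ΔS_gas = nR ln(V₂/V₁) = 3.25 × 8.314 × ln(224/28.9) = 55.3 J/K.
The insulated surroundings exchange no heat, so ΔS_surr = 0 and ΔS_universe = ΔS_gas.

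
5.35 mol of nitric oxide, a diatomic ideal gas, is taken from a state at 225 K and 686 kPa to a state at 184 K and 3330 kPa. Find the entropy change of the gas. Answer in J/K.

ΔS = -102 J/K

ΔS = nC_p ln(T₂/T₁) − nR ln(P₂/P₁), with C_p = 7R/2 = 29.1 J mol⁻¹ K⁻¹ for a diatomic ideal gas.
ΔS = 5.35 × [29.1 × ln(184/225) − 8.314 × ln(3330/686)] = -102 J/K.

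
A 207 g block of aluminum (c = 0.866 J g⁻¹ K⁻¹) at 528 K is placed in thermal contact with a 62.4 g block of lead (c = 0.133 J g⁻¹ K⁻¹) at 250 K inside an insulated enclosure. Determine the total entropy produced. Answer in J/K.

Energy balance: T_f = (m₁c₁T₁ + m₂c₂T₂)/(m₁c₁ + m₂c₂) = 515.7 K.
ΔS₁ = m₁c₁ ln(T_f/T₁) = 179.262 × ln(515.7/528) = -4.226 J/K.
ΔS₂ = m₂c₂ ln(T_f/T₂) = 8.2992 × ln(515.7/250) = 6.009 J/K.
ΔS_total = -4.226 + 6.009 = 1.78 J/K.

ΔS_total = 1.78 J/K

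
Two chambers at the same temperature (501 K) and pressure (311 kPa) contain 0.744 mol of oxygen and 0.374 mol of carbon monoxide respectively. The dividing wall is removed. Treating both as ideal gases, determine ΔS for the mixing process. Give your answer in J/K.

Mole fractions: x_A = 0.744/1.12 = 0.665, x_B = 0.335.
ΔS_mix = −R(n_A ln x_A + n_B ln x_B) = −8.314 × (0.744 ln 0.665 + 0.374 ln 0.335) = 5.92 J/K.

ΔS_mix = 5.92 J/K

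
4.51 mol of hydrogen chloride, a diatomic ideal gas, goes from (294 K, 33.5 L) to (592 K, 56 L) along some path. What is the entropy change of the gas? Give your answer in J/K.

ΔS = 84.9 J/K

Entropy is a state function: ΔS = nC_V ln(T₂/T₁) + nR ln(V₂/V₁), with C_V = 5R/2 = 20.79 J mol⁻¹ K⁻¹ for a diatomic ideal gas.
ΔS = 4.51 × [20.79 × ln(592/294) + 8.314 × ln(56/33.5)] = 84.9 J/K.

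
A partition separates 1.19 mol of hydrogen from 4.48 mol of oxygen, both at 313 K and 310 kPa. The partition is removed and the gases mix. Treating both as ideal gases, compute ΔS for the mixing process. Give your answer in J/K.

ΔS_mix = 24.2 J/K

Mole fractions: x_A = 1.19/5.67 = 0.21, x_B = 0.79.
ΔS_mix = −R(n_A ln x_A + n_B ln x_B) = −8.314 × (1.19 ln 0.21 + 4.48 ln 0.79) = 24.2 J/K.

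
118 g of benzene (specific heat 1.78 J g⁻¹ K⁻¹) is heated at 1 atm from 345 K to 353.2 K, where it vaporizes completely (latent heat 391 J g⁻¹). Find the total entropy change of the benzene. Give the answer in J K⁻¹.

ΔS = 136 J/K

Warming step: ΔS₁ = m c ln(T_tr/T_i) = 118 × 1.78 × ln(353.2/345) = 4.934 J/K.
Phase change: ΔS₂ = +mL/T_tr = 118 × 391 / 353.2 = 130.6 J/K.
ΔS_total = (4.934) + (130.6) = 136 J/K.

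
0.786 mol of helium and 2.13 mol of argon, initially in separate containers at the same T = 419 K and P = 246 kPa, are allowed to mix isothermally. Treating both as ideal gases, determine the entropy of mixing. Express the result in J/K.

ΔS_mix = 14.1 J/K

Mole fractions: x_A = 0.786/2.92 = 0.27, x_B = 0.73.
ΔS_mix = −R(n_A ln x_A + n_B ln x_B) = −8.314 × (0.786 ln 0.27 + 2.13 ln 0.73) = 14.1 J/K.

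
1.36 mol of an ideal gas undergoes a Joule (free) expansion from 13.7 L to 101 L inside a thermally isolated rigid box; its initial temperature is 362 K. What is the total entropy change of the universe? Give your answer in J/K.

ΔS_universe = 22.6 J/K

No heat is exchanged and no work is done, so the ideal-gas temperature stays constant.
Entropy is a state function; using a reversible isothermal path, ΔS_gas = nR ln(V₂/V₁) = 1.36 × 8.314 × ln(101/13.7) = 22.6 J/K.
The insulated surroundings exchange no heat, so ΔS_surr = 0 and ΔS_universe = ΔS_gas.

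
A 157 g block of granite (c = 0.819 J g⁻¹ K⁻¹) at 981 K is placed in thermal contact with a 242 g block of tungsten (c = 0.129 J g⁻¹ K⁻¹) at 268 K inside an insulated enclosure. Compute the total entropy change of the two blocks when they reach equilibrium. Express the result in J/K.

ΔS_total = 16 J/K

Energy balance: T_f = (m₁c₁T₁ + m₂c₂T₂)/(m₁c₁ + m₂c₂) = 841.71 K.
ΔS₁ = m₁c₁ ln(T_f/T₁) = 128.583 × ln(841.71/981) = -19.69 J/K.
ΔS₂ = m₂c₂ ln(T_f/T₂) = 31.218 × ln(841.71/268) = 35.73 J/K.
ΔS_total = -19.69 + 35.73 = 16 J/K.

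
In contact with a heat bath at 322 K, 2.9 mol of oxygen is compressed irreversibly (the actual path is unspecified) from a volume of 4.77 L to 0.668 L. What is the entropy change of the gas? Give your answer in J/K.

ΔS_gas = -47.4 J/K

Entropy is a state function, so ΔS_gas depends only on the end states.
For an isothermal ideal gas ΔS_gas = nR ln(V₂/V₁) = 2.9 × 8.314 × ln(0.668/4.77) = -47.4 J/K.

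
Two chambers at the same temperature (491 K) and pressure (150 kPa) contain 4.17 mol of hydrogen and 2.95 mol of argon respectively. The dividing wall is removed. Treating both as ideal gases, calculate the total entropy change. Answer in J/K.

ΔS_mix = 40.2 J/K

Mole fractions: x_A = 4.17/7.12 = 0.586, x_B = 0.414.
ΔS_mix = −R(n_A ln x_A + n_B ln x_B) = −8.314 × (4.17 ln 0.586 + 2.95 ln 0.414) = 40.2 J/K.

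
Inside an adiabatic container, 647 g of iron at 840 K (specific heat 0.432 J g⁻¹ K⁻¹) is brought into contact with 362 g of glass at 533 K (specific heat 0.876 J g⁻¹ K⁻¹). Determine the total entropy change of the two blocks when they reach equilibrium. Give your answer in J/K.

ΔS_total = 15.4 J/K

Energy balance: T_f = (m₁c₁T₁ + m₂c₂T₂)/(m₁c₁ + m₂c₂) = 676.82 K.
ΔS₁ = m₁c₁ ln(T_f/T₁) = 279.504 × ln(676.82/840) = -60.37 J/K.
ΔS₂ = m₂c₂ ln(T_f/T₂) = 317.112 × ln(676.82/533) = 75.75 J/K.
ΔS_total = -60.37 + 75.75 = 15.4 J/K.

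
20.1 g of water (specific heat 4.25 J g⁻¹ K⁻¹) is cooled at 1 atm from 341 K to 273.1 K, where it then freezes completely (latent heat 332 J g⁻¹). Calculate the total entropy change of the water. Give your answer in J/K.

Cooling step: ΔS₁ = m c ln(T_tr/T_i) = 20.1 × 4.25 × ln(273.1/341) = -18.97 J/K.
Phase change: ΔS₂ = −mL/T_tr = −20.1 × 332 / 273.1 = -24.44 J/K.
ΔS_total = (-18.97) + (-24.44) = -43.4 J/K.

ΔS = -43.4 J/K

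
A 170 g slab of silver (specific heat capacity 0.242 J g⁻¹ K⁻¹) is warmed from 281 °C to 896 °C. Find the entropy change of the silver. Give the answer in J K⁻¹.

In kelvin: T₁ = 554.15 K, T₂ = 1169.15 K. ΔS = ∫dQ_rev/T = m c ln(T₂/T₁) = 170 × 0.242 × ln(1169.15/554.15) = 30.7 J/K.

ΔS = 30.7 J/K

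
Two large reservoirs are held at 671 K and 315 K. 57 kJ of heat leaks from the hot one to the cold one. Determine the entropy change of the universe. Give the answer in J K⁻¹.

ΔS_total = 96 J/K

ΔS_hot = −Q/T_H = −57000/671 = -84.95 J/K and ΔS_cold = +Q/T_C = 57000/315 = 181 J/K.
ΔS_total = -84.95 + 181 = 96 J/K, positive as the second law requires.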